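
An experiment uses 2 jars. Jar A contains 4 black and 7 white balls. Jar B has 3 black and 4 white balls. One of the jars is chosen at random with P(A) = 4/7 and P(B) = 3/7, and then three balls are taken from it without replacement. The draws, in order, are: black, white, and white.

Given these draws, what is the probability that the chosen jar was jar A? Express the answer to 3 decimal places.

0.569

Under each hypothesis, the probability of the observed sequence is: P(data | jar A) = (4/11)(7/10)(6/9) = 0.1697; P(data | jar B) = (3/7)(4/6)(3/5) = 0.17143.
Weighting by the prior gives 4/7 · 0.1697 = 0.09697, 3/7 · 0.17143 = 0.073469; with total 0.17044.
By Bayes' rule, P(jar A | data) = (0.09697) / (0.17044) = 0.56894.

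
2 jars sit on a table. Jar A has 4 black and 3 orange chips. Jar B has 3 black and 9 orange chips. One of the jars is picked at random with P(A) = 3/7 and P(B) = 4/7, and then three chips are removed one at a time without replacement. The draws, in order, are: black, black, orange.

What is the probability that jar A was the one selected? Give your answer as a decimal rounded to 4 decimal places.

The likelihood of the observed sequence under each hypothesis: P(data | jar A) = (4/7)(3/6)(3/5) = 0.17143; P(data | jar B) = (3/12)(2/11)(9/10) = 0.040909.
Weighting by the prior gives 3/7 · 0.17143 = 0.073469, 4/7 · 0.040909 = 0.023377; summing to 0.096846.
Therefore the posterior P(jar A | data) = (0.073469) / (0.096846) = 0.75862.

0.7586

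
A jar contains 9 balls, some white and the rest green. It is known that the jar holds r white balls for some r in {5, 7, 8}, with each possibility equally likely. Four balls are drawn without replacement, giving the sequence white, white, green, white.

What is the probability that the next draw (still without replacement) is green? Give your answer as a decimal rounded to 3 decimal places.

For each hypothesis, P(data | H) works out to: P(data | r = 5) = (5/9)(4/8)(4/7)(3/6) = 5/63; P(data | r = 7) = (7/9)(6/8)(2/7)(5/6) = 5/36; P(data | r = 8) = (8/9)(7/8)(1/7)(6/6) = 1/9.
Multiplying each by its prior: 1/3 · 5/63 = 5/189, 1/3 · 5/36 = 5/108, 1/3 · 1/9 = 1/27; summing to 83/756.
Dividing through by the total gives posterior P(r = 5 | data) = 20/83, P(r = 7 | data) = 35/83, P(r = 8 | data) = 28/83.
So P(green next | data) = Σ P(green next | H) P(H | data) = (3/5)(20/83) + (1/5)(35/83) + (0)(28/83) = 19/83.

0.229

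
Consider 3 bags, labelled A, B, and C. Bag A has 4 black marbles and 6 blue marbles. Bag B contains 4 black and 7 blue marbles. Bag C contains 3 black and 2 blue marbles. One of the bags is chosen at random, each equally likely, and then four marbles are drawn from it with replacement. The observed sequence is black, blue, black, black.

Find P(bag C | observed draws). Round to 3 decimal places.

0.556

Under each hypothesis, the probability of the observed sequence is: P(data | bag A) = (4/10)(6/10)(4/10)(4/10) = 0.0384; P(data | bag B) = (4/11)(7/11)(4/11)(4/11) = 0.030599; P(data | bag C) = (3/5)(2/5)(3/5)(3/5) = 0.0864.
Weighting by the prior gives 1/3 · 0.0384 = 0.0128, 1/3 · 0.030599 = 0.0102, 1/3 · 0.0864 = 0.0288; with total 0.0518.
So P(bag C | data) = (0.0288) / (0.0518) = 0.55599.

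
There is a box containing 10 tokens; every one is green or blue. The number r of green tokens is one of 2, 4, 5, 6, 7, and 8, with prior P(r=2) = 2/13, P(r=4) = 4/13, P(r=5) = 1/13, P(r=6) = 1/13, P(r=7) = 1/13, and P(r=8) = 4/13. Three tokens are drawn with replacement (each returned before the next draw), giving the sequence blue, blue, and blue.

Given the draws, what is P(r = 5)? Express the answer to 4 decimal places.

Compute the likelihood of the observed sequence for each case: P(data | r = 2) = (8/10)(8/10)(8/10) = 0.512; P(data | r = 4) = (6/10)(6/10)(6/10) = 0.216; P(data | r = 5) = (5/10)(5/10)(5/10) = 0.125; P(data | r = 6) = (4/10)(4/10)(4/10) = 0.064; P(data | r = 7) = (3/10)(3/10)(3/10) = 0.027; P(data | r = 8) = (2/10)(2/10)(2/10) = 0.008.
The prior-weighted likelihoods are 2/13 · 0.512 = 0.078769, 4/13 · 0.216 = 0.066462, 1/13 · 0.125 = 0.0096154, 1/13 · 0.064 = 0.0049231, 1/13 · 0.027 = 0.0020769, 4/13 · 0.008 = 0.0024615; these sum to 0.16431.
So P(r = 5 | data) = (0.0096154) / (0.16431) = 0.058521.

0.0585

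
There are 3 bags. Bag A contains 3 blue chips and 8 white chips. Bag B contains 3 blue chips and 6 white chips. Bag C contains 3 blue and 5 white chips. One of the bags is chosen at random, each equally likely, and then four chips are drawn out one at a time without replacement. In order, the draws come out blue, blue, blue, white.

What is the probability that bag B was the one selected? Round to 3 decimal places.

The likelihood of the observed sequence under each hypothesis: P(data | bag A) = (3/11)(2/10)(1/9)(8/8) = 0.0060606; P(data | bag B) = (3/9)(2/8)(1/7)(6/6) = 0.011905; P(data | bag C) = (3/8)(2/7)(1/6)(5/5) = 0.017857.
Multiplying each by its prior: 1/3 · 0.0060606 = 0.0020202, 1/3 · 0.011905 = 0.0039683, 1/3 · 0.017857 = 0.0059524; these sum to 0.011941.
So P(bag B | data) = (0.0039683) / (0.011941) = 0.33233.

0.332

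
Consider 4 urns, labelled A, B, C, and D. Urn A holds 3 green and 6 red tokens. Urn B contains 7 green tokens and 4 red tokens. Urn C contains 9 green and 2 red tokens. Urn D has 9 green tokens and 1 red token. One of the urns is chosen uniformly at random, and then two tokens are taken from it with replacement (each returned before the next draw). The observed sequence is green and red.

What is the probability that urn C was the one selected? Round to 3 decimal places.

0.215

Under each hypothesis, the probability of the observed sequence is: P(data | urn A) = (3/9)(6/9) = 0.22222; P(data | urn B) = (7/11)(4/11) = 0.2314; P(data | urn C) = (9/11)(2/11) = 0.14876; P(data | urn D) = (9/10)(1/10) = 0.09.
The prior-weighted likelihoods are 1/4 · 0.22222 = 0.055556, 1/4 · 0.2314 = 0.057851, 1/4 · 0.14876 = 0.03719, 1/4 · 0.09 = 0.0225; with total 0.1731.
By Bayes' rule, P(urn C | data) = (0.03719) / (0.1731) = 0.21485.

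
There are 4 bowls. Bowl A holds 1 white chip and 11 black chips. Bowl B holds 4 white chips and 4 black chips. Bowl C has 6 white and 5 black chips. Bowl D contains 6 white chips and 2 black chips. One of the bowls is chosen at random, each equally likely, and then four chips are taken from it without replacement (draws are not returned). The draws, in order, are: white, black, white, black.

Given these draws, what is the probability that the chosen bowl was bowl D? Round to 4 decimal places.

0.1811

For each hypothesis, P(data | H) works out to: P(data | bowl A) = (1/12)(11/11)(0/10) = 0; P(data | bowl B) = (4/8)(4/7)(3/6)(3/5) = 0.085714; P(data | bowl C) = (6/11)(5/10)(5/9)(4/8) = 0.075758; P(data | bowl D) = (6/8)(2/7)(5/6)(1/5) = 0.035714.
Multiplying each by its prior: 1/4 · 0 = 0, 1/4 · 0.085714 = 0.021429, 1/4 · 0.075758 = 0.018939, 1/4 · 0.035714 = 0.0089286; with total 0.049297.
Hence P(bowl D | data) = (0.0089286) / (0.049297) = 0.18112.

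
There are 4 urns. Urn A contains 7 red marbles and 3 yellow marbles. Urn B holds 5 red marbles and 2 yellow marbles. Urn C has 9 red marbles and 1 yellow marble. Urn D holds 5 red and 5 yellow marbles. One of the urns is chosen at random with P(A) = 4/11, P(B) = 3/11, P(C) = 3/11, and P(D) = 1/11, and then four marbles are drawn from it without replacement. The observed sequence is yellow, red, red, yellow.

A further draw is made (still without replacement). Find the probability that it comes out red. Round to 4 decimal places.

Under each hypothesis, the probability of the observed sequence is: P(data | urn A) = (3/10)(7/9)(6/8)(2/7) = 1/20; P(data | urn B) = (2/7)(5/6)(4/5)(1/4) = 1/21; P(data | urn C) = (1/10)(9/9)(8/8)(0/7) = 0; P(data | urn D) = (5/10)(5/9)(4/8)(4/7) = 5/63.
Weighting by the prior gives 4/11 · 1/20 = 1/55, 3/11 · 1/21 = 1/77, 3/11 · 0 = 0, 1/11 · 5/63 = 5/693; with total 19/495.
Normalising, the posterior is P(urn A | data) = 9/19, P(urn B | data) = 45/133, P(urn C | data) = 0, P(urn D | data) = 25/133.
So P(red next | data) = Σ P(red next | H) P(H | data) = (5/6)(9/19) + (1)(45/133) + (1/2)(25/133) = 110/133.

0.8271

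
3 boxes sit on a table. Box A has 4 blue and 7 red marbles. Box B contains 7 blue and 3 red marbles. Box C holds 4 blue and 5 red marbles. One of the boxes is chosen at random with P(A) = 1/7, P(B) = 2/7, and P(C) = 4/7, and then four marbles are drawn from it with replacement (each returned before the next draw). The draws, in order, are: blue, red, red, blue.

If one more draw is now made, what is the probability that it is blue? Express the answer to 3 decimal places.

0.492

Under each hypothesis, the probability of the observed sequence is: P(data | box A) = (4/11)(7/11)(7/11)(4/11) = 0.053548; P(data | box B) = (7/10)(3/10)(3/10)(7/10) = 0.0441; P(data | box C) = (4/9)(5/9)(5/9)(4/9) = 0.060966.
Multiplying each by its prior: 1/7 · 0.053548 = 0.0076498, 2/7 · 0.0441 = 0.0126, 4/7 · 0.060966 = 0.034838; these sum to 0.055088.
The posterior is then P(box A | data) = 0.13887, P(box B | data) = 0.22873, P(box C | data) = 0.63241.
The predictive probability is P(blue next | data) = (4/11)(0.13887) + (7/10)(0.22873) + (4/9)(0.63241) = 0.49168.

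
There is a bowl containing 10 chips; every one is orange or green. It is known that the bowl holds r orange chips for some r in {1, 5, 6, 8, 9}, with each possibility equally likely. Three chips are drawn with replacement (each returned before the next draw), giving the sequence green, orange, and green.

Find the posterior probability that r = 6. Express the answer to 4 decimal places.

The likelihood of the observed sequence under each hypothesis: P(data | r = 1) = (9/10)(1/10)(9/10) = 0.081; P(data | r = 5) = (5/10)(5/10)(5/10) = 0.125; P(data | r = 6) = (4/10)(6/10)(4/10) = 0.096; P(data | r = 8) = (2/10)(8/10)(2/10) = 0.032; P(data | r = 9) = (1/10)(9/10)(1/10) = 0.009.
Multiplying each by its prior: 1/5 · 0.081 = 0.0162, 1/5 · 0.125 = 0.025, 1/5 · 0.096 = 0.0192, 1/5 · 0.032 = 0.0064, 1/5 · 0.009 = 0.0018; these sum to 0.0686.
Hence P(r = 6 | data) = (0.0192) / (0.0686) = 0.27988.

0.2799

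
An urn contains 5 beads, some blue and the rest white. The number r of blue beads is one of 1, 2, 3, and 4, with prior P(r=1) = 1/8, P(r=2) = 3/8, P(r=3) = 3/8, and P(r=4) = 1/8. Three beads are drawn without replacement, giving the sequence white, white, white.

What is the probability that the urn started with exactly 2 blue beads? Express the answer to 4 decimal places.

0.4286

Under each hypothesis, the probability of the observed sequence is: P(data | r = 1) = (4/5)(3/4)(2/3) = 2/5; P(data | r = 2) = (3/5)(2/4)(1/3) = 1/10; P(data | r = 3) = (2/5)(1/4)(0/3) = 0; P(data | r = 4) = (1/5)(0/4) = 0.
The prior-weighted likelihoods are 1/8 · 2/5 = 1/20, 3/8 · 1/10 = 3/80, 3/8 · 0 = 0, 1/8 · 0 = 0; these sum to 7/80.
Therefore the posterior P(r = 2 | data) = (3/80) / (7/80) = 3/7.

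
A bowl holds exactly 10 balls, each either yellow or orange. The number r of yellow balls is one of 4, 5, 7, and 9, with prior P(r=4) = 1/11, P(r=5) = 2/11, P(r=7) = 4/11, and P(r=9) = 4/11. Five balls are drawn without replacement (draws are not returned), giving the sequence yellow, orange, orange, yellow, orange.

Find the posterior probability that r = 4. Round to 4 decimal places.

The likelihood of the observed sequence under each hypothesis: P(data | r = 4) = (4/10)(6/9)(5/8)(3/7)(4/6) = 0.047619; P(data | r = 5) = (5/10)(5/9)(4/8)(4/7)(3/6) = 0.039683; P(data | r = 7) = (7/10)(3/9)(2/8)(6/7)(1/6) = 0.0083333; P(data | r = 9) = (9/10)(1/9)(0/8) = 0.
Weighting by the prior gives 1/11 · 0.047619 = 0.004329, 2/11 · 0.039683 = 0.007215, 4/11 · 0.0083333 = 0.0030303, 4/11 · 0 = 0; with total 0.014574.
Hence P(r = 4 | data) = (0.004329) / (0.014574) = 0.29703.

0.2970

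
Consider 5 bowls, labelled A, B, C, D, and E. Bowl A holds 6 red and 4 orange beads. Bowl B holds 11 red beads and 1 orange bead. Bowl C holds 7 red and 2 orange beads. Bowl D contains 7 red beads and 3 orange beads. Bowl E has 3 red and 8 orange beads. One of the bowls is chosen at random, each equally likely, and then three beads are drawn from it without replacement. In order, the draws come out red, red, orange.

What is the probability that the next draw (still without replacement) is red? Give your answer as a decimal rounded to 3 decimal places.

0.701

Compute the likelihood of the observed sequence for each case: P(data | bowl A) = (6/10)(5/9)(4/8) = 0.16667; P(data | bowl B) = (11/12)(10/11)(1/10) = 0.083333; P(data | bowl C) = (7/9)(6/8)(2/7) = 0.16667; P(data | bowl D) = (7/10)(6/9)(3/8) = 0.175; P(data | bowl E) = (3/11)(2/10)(8/9) = 0.048485.
Weighting by the prior gives 1/5 · 0.16667 = 0.033333, 1/5 · 0.083333 = 0.016667, 1/5 · 0.16667 = 0.033333, 1/5 · 0.175 = 0.035, 1/5 · 0.048485 = 0.009697; summing to 0.12803.
Dividing through by the total gives posterior P(bowl A | data) = 0.26036, P(bowl B | data) = 0.13018, P(bowl C | data) = 0.26036, P(bowl D | data) = 0.27337, P(bowl E | data) = 0.07574.
The predictive probability is P(red next | data) = (4/7)(0.26036) + (1)(0.13018) + (5/6)(0.26036) + (5/7)(0.27337) + (1/8)(0.07574) = 0.70065.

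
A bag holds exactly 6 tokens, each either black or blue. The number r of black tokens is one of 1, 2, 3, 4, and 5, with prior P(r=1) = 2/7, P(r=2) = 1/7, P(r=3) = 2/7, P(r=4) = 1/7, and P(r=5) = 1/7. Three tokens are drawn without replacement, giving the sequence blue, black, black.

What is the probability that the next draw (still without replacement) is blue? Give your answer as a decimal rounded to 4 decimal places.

0.4545

Under each hypothesis, the probability of the observed sequence is: P(data | r = 1) = (5/6)(1/5)(0/4) = 0; P(data | r = 2) = (4/6)(2/5)(1/4) = 1/15; P(data | r = 3) = (3/6)(3/5)(2/4) = 3/20; P(data | r = 4) = (2/6)(4/5)(3/4) = 1/5; P(data | r = 5) = (1/6)(5/5)(4/4) = 1/6.
Weighting by the prior gives 2/7 · 0 = 0, 1/7 · 1/15 = 1/105, 2/7 · 3/20 = 3/70, 1/7 · 1/5 = 1/35, 1/7 · 1/6 = 1/42; these sum to 11/105.
Normalising, the posterior is P(r = 1 | data) = 0, P(r = 2 | data) = 1/11, P(r = 3 | data) = 9/22, P(r = 4 | data) = 3/11, P(r = 5 | data) = 5/22.
So P(blue next | data) = Σ P(blue next | H) P(H | data) = (1)(1/11) + (2/3)(9/22) + (1/3)(3/11) + (0)(5/22) = 5/11.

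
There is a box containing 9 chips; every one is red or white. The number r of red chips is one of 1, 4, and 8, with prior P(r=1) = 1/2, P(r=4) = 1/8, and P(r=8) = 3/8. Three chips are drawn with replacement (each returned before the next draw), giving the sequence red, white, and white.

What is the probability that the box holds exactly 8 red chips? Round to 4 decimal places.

0.0632

Compute the likelihood of the observed sequence for each case: P(data | r = 1) = (1/9)(8/9)(8/9) = 0.087791; P(data | r = 4) = (4/9)(5/9)(5/9) = 0.13717; P(data | r = 8) = (8/9)(1/9)(1/9) = 0.010974.
Multiplying each by its prior: 1/2 · 0.087791 = 0.043896, 1/8 · 0.13717 = 0.017147, 3/8 · 0.010974 = 0.0041152; these sum to 0.065158.
By Bayes' rule, P(r = 8 | data) = (0.0041152) / (0.065158) = 0.063158.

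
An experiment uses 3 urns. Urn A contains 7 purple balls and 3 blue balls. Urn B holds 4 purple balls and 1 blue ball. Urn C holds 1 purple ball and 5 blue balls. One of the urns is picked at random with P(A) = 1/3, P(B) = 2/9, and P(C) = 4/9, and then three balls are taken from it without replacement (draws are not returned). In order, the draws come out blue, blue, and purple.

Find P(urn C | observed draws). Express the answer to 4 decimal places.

0.7921

Under each hypothesis, the probability of the observed sequence is: P(data | urn A) = (3/10)(2/9)(7/8) = 0.058333; P(data | urn B) = (1/5)(0/4) = 0; P(data | urn C) = (5/6)(4/5)(1/4) = 0.16667.
Multiplying each by its prior: 1/3 · 0.058333 = 0.019444, 2/9 · 0 = 0, 4/9 · 0.16667 = 0.074074; with total 0.093519.
By Bayes' rule, P(urn C | data) = (0.074074) / (0.093519) = 0.79208.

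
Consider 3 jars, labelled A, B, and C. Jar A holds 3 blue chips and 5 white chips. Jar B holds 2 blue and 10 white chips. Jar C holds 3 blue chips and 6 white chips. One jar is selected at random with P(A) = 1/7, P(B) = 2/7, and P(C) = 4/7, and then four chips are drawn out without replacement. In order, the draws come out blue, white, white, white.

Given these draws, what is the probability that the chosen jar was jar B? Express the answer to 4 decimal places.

0.2936

Under each hypothesis, the probability of the observed sequence is: P(data | jar A) = (3/8)(5/7)(4/6)(3/5) = 3/28; P(data | jar B) = (2/12)(10/11)(9/10)(8/9) = 4/33; P(data | jar C) = (3/9)(6/8)(5/7)(4/6) = 5/42.
Weighting by the prior gives 1/7 · 3/28 = 3/196, 2/7 · 4/33 = 8/231, 4/7 · 5/42 = 10/147; with total 109/924.
Therefore the posterior P(jar B | data) = (8/231) / (109/924) = 32/109.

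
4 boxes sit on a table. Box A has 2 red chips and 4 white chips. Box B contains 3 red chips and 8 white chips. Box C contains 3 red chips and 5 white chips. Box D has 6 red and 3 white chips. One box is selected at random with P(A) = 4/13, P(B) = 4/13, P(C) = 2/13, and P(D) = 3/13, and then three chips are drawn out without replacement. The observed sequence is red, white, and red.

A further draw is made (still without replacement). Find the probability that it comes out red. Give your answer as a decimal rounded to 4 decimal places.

For each hypothesis, P(data | H) works out to: P(data | box A) = (2/6)(4/5)(1/4) = 0.066667; P(data | box B) = (3/11)(8/10)(2/9) = 0.048485; P(data | box C) = (3/8)(5/7)(2/6) = 0.089286; P(data | box D) = (6/9)(3/8)(5/7) = 0.17857.
The prior-weighted likelihoods are 4/13 · 0.066667 = 0.020513, 4/13 · 0.048485 = 0.014918, 2/13 · 0.089286 = 0.013736, 3/13 · 0.17857 = 0.041209; with total 0.090376.
Dividing through by the total gives posterior P(box A | data) = 0.22697, P(box B | data) = 0.16507, P(box C | data) = 0.15199, P(box D | data) = 0.45597.
Averaging over the posterior, P(red next | data) = (0)(0.22697) + (1/8)(0.16507) + (1/5)(0.15199) + (2/3)(0.45597) = 0.35501.

0.3550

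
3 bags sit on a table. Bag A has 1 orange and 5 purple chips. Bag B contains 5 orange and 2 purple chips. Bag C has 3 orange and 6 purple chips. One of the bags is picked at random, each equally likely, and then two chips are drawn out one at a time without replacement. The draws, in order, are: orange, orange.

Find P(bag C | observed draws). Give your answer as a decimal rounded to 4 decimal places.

0.1489

Under each hypothesis, the probability of the observed sequence is: P(data | bag A) = (1/6)(0/5) = 0; P(data | bag B) = (5/7)(4/6) = 10/21; P(data | bag C) = (3/9)(2/8) = 1/12.
Weighting by the prior gives 1/3 · 0 = 0, 1/3 · 10/21 = 10/63, 1/3 · 1/12 = 1/36; these sum to 47/252.
Therefore the posterior P(bag C | data) = (1/36) / (47/252) = 7/47.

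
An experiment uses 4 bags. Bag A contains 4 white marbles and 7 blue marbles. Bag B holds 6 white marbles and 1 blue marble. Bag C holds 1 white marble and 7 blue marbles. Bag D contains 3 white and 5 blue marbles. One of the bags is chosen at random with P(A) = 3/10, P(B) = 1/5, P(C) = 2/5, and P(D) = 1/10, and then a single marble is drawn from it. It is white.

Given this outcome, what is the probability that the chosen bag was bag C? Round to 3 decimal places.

For each hypothesis, P(data | H) works out to: P(data | bag A) = (4/11) = 0.36364; P(data | bag B) = (6/7) = 0.85714; P(data | bag C) = (1/8) = 0.125; P(data | bag D) = (3/8) = 0.375.
Weighting by the prior gives 3/10 · 0.36364 = 0.10909, 1/5 · 0.85714 = 0.17143, 2/5 · 0.125 = 0.05, 1/10 · 0.375 = 0.0375; these sum to 0.36802.
By Bayes' rule, P(bag C | data) = (0.05) / (0.36802) = 0.13586.

0.136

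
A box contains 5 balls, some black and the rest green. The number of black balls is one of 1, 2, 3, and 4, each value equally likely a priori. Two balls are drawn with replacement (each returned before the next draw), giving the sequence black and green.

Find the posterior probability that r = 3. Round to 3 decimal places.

Compute the likelihood of the observed sequence for each case: P(data | r = 1) = (1/5)(4/5) = 4/25; P(data | r = 2) = (2/5)(3/5) = 6/25; P(data | r = 3) = (3/5)(2/5) = 6/25; P(data | r = 4) = (4/5)(1/5) = 4/25.
Multiplying each by its prior: 1/4 · 4/25 = 1/25, 1/4 · 6/25 = 3/50, 1/4 · 6/25 = 3/50, 1/4 · 4/25 = 1/25; with total 1/5.
So P(r = 3 | data) = (3/50) / (1/5) = 3/10.

0.300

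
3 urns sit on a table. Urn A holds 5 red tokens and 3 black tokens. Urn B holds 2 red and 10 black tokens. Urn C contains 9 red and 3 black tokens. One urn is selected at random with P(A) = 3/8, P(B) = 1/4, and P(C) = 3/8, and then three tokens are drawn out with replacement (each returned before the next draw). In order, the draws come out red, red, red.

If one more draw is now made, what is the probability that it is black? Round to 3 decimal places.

0.298

The likelihood of the observed sequence under each hypothesis: P(data | urn A) = (5/8)(5/8)(5/8) = 0.24414; P(data | urn B) = (2/12)(2/12)(2/12) = 0.0046296; P(data | urn C) = (9/12)(9/12)(9/12) = 0.42188.
Multiplying each by its prior: 3/8 · 0.24414 = 0.091553, 1/4 · 0.0046296 = 0.0011574, 3/8 · 0.42188 = 0.1582; summing to 0.25091.
Normalising, the posterior is P(urn A | data) = 0.36488, P(urn B | data) = 0.0046128, P(urn C | data) = 0.63051.
Averaging over the posterior, P(black next | data) = (3/8)(0.36488) + (5/6)(0.0046128) + (1/4)(0.63051) = 0.2983.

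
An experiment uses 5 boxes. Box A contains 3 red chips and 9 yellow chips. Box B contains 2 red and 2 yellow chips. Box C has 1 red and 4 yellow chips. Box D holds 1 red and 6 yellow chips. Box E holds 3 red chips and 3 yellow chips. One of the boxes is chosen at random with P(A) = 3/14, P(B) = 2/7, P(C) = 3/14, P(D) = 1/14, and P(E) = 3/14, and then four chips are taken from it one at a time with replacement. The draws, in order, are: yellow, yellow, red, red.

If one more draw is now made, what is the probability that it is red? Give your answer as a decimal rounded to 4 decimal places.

The likelihood of the observed sequence under each hypothesis: P(data | box A) = (9/12)(9/12)(3/12)(3/12) = 0.035156; P(data | box B) = (2/4)(2/4)(2/4)(2/4) = 0.0625; P(data | box C) = (4/5)(4/5)(1/5)(1/5) = 0.0256; P(data | box D) = (6/7)(6/7)(1/7)(1/7) = 0.014994; P(data | box E) = (3/6)(3/6)(3/6)(3/6) = 0.0625.
The prior-weighted likelihoods are 3/14 · 0.035156 = 0.0075335, 2/7 · 0.0625 = 0.017857, 3/14 · 0.0256 = 0.0054857, 1/14 · 0.014994 = 0.001071, 3/14 · 0.0625 = 0.013393; with total 0.04534.
The posterior is then P(box A | data) = 0.16615, P(box B | data) = 0.39385, P(box C | data) = 0.12099, P(box D | data) = 0.023621, P(box E | data) = 0.29539.
So P(red next | data) = Σ P(red next | H) P(H | data) = (1/4)(0.16615) + (1/2)(0.39385) + (1/5)(0.12099) + (1/7)(0.023621) + (1/2)(0.29539) = 0.41373.

0.4137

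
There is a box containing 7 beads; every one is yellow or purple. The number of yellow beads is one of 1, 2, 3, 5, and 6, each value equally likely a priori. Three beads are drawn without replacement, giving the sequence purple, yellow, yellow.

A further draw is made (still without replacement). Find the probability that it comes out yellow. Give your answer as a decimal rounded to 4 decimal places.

0.6346

Under each hypothesis, the probability of the observed sequence is: P(data | r = 1) = (6/7)(1/6)(0/5) = 0; P(data | r = 2) = (5/7)(2/6)(1/5) = 1/21; P(data | r = 3) = (4/7)(3/6)(2/5) = 4/35; P(data | r = 5) = (2/7)(5/6)(4/5) = 4/21; P(data | r = 6) = (1/7)(6/6)(5/5) = 1/7.
The prior-weighted likelihoods are 1/5 · 0 = 0, 1/5 · 1/21 = 1/105, 1/5 · 4/35 = 4/175, 1/5 · 4/21 = 4/105, 1/5 · 1/7 = 1/35; with total 52/525.
Normalising, the posterior is P(r = 1 | data) = 0, P(r = 2 | data) = 5/52, P(r = 3 | data) = 3/13, P(r = 5 | data) = 5/13, P(r = 6 | data) = 15/52.
The predictive probability is P(yellow next | data) = (0)(5/52) + (1/4)(3/13) + (3/4)(5/13) + (1)(15/52) = 33/52.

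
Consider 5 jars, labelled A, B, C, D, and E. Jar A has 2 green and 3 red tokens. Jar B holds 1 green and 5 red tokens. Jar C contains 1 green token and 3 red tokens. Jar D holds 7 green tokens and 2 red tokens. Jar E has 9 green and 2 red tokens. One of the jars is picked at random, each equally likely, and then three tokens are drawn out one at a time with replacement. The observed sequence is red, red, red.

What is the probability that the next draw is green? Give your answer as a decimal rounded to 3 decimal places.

The likelihood of the observed sequence under each hypothesis: P(data | jar A) = (3/5)(3/5)(3/5) = 0.216; P(data | jar B) = (5/6)(5/6)(5/6) = 0.5787; P(data | jar C) = (3/4)(3/4)(3/4) = 0.42188; P(data | jar D) = (2/9)(2/9)(2/9) = 0.010974; P(data | jar E) = (2/11)(2/11)(2/11) = 0.0060105.
Weighting by the prior gives 1/5 · 0.216 = 0.0432, 1/5 · 0.5787 = 0.11574, 1/5 · 0.42188 = 0.084375, 1/5 · 0.010974 = 0.0021948, 1/5 · 0.0060105 = 0.0012021; summing to 0.24671.
The posterior is then P(jar A | data) = 0.1751, P(jar B | data) = 0.46913, P(jar C | data) = 0.342, P(jar D | data) = 0.0088961, P(jar E | data) = 0.0048725.
The predictive probability is P(green next | data) = (2/5)(0.1751) + (1/6)(0.46913) + (1/4)(0.342) + (7/9)(0.0088961) + (9/11)(0.0048725) = 0.24463.

0.245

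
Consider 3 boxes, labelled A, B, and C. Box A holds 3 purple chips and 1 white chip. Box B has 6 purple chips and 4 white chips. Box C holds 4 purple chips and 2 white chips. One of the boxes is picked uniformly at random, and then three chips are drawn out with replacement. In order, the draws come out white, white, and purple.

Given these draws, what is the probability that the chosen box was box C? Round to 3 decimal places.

Compute the likelihood of the observed sequence for each case: P(data | box A) = (1/4)(1/4)(3/4) = 0.046875; P(data | box B) = (4/10)(4/10)(6/10) = 0.096; P(data | box C) = (2/6)(2/6)(4/6) = 0.074074.
The prior-weighted likelihoods are 1/3 · 0.046875 = 0.015625, 1/3 · 0.096 = 0.032, 1/3 · 0.074074 = 0.024691; these sum to 0.072316.
Hence P(box C | data) = (0.024691) / (0.072316) = 0.34144.

0.341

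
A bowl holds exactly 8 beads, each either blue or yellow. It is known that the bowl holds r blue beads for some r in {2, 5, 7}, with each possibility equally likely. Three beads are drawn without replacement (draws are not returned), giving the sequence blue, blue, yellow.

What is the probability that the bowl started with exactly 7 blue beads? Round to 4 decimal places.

0.3684

For each hypothesis, P(data | H) works out to: P(data | r = 2) = (2/8)(1/7)(6/6) = 1/28; P(data | r = 5) = (5/8)(4/7)(3/6) = 5/28; P(data | r = 7) = (7/8)(6/7)(1/6) = 1/8.
The prior-weighted likelihoods are 1/3 · 1/28 = 1/84, 1/3 · 5/28 = 5/84, 1/3 · 1/8 = 1/24; summing to 19/168.
Hence P(r = 7 | data) = (1/24) / (19/168) = 7/19.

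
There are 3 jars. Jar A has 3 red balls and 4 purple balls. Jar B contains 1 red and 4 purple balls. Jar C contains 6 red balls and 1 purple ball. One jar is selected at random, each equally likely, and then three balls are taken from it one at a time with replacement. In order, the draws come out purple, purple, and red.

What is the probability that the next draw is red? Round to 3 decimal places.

Under each hypothesis, the probability of the observed sequence is: P(data | jar A) = (4/7)(4/7)(3/7) = 0.13994; P(data | jar B) = (4/5)(4/5)(1/5) = 0.128; P(data | jar C) = (1/7)(1/7)(6/7) = 0.017493.
Multiplying each by its prior: 1/3 · 0.13994 = 0.046647, 1/3 · 0.128 = 0.042667, 1/3 · 0.017493 = 0.0058309; these sum to 0.095145.
Normalising, the posterior is P(jar A | data) = 0.49028, P(jar B | data) = 0.44844, P(jar C | data) = 0.061285.
So P(red next | data) = Σ P(red next | H) P(H | data) = (3/7)(0.49028) + (1/5)(0.44844) + (6/7)(0.061285) = 0.35234.

0.352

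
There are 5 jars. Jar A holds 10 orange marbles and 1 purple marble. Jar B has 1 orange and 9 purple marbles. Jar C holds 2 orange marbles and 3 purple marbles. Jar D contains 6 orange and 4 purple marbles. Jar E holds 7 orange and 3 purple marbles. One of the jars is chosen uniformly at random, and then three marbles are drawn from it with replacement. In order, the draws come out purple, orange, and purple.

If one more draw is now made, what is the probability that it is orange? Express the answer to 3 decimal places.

Compute the likelihood of the observed sequence for each case: P(data | jar A) = (1/11)(10/11)(1/11) = 0.0075131; P(data | jar B) = (9/10)(1/10)(9/10) = 0.081; P(data | jar C) = (3/5)(2/5)(3/5) = 0.144; P(data | jar D) = (4/10)(6/10)(4/10) = 0.096; P(data | jar E) = (3/10)(7/10)(3/10) = 0.063.
Multiplying each by its prior: 1/5 · 0.0075131 = 0.0015026, 1/5 · 0.081 = 0.0162, 1/5 · 0.144 = 0.0288, 1/5 · 0.096 = 0.0192, 1/5 · 0.063 = 0.0126; these sum to 0.078303.
The posterior is then P(jar A | data) = 0.01919, P(jar B | data) = 0.20689, P(jar C | data) = 0.3678, P(jar D | data) = 0.2452, P(jar E | data) = 0.16091.
Averaging over the posterior, P(orange next | data) = (10/11)(0.01919) + (1/10)(0.20689) + (2/5)(0.3678) + (3/5)(0.2452) + (7/10)(0.16091) = 0.44502.

0.445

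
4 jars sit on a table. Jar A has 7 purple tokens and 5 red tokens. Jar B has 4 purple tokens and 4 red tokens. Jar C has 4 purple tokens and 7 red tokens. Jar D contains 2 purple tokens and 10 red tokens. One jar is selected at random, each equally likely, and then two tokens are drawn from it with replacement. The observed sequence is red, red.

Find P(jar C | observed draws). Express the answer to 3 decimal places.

Under each hypothesis, the probability of the observed sequence is: P(data | jar A) = (5/12)(5/12) = 0.17361; P(data | jar B) = (4/8)(4/8) = 0.25; P(data | jar C) = (7/11)(7/11) = 0.40496; P(data | jar D) = (10/12)(10/12) = 0.69444.
Multiplying each by its prior: 1/4 · 0.17361 = 0.043403, 1/4 · 0.25 = 0.0625, 1/4 · 0.40496 = 0.10124, 1/4 · 0.69444 = 0.17361; with total 0.38075.
Therefore the posterior P(jar C | data) = (0.10124) / (0.38075) = 0.26589.

0.266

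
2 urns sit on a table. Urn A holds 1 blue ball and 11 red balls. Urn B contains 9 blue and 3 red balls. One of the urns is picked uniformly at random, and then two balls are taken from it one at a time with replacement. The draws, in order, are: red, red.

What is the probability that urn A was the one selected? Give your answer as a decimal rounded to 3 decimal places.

0.931

Compute the likelihood of the observed sequence for each case: P(data | urn A) = (11/12)(11/12) = 121/144; P(data | urn B) = (3/12)(3/12) = 1/16.
Multiplying each by its prior: 1/2 · 121/144 = 121/288, 1/2 · 1/16 = 1/32; with total 65/144.
By Bayes' rule, P(urn A | data) = (121/288) / (65/144) = 121/130.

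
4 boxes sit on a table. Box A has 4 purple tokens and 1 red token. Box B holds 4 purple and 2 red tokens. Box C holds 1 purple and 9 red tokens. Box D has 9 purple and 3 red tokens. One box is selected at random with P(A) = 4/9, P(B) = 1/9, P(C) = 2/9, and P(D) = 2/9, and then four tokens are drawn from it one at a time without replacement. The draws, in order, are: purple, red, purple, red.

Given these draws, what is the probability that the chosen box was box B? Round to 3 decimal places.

Under each hypothesis, the probability of the observed sequence is: P(data | box A) = (4/5)(1/4)(3/3)(0/2) = 0; P(data | box B) = (4/6)(2/5)(3/4)(1/3) = 0.066667; P(data | box C) = (1/10)(9/9)(0/8) = 0; P(data | box D) = (9/12)(3/11)(8/10)(2/9) = 0.036364.
The prior-weighted likelihoods are 4/9 · 0 = 0, 1/9 · 0.066667 = 0.0074074, 2/9 · 0 = 0, 2/9 · 0.036364 = 0.0080808; with total 0.015488.
By Bayes' rule, P(box B | data) = (0.0074074) / (0.015488) = 0.47826.

0.478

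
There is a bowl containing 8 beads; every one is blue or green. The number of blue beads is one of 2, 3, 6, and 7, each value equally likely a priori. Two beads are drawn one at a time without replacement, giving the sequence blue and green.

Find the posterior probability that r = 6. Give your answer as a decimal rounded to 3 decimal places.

The likelihood of the observed sequence under each hypothesis: P(data | r = 2) = (2/8)(6/7) = 3/14; P(data | r = 3) = (3/8)(5/7) = 15/56; P(data | r = 6) = (6/8)(2/7) = 3/14; P(data | r = 7) = (7/8)(1/7) = 1/8.
Weighting by the prior gives 1/4 · 3/14 = 3/56, 1/4 · 15/56 = 15/224, 1/4 · 3/14 = 3/56, 1/4 · 1/8 = 1/32; these sum to 23/112.
So P(r = 6 | data) = (3/56) / (23/112) = 6/23.

0.261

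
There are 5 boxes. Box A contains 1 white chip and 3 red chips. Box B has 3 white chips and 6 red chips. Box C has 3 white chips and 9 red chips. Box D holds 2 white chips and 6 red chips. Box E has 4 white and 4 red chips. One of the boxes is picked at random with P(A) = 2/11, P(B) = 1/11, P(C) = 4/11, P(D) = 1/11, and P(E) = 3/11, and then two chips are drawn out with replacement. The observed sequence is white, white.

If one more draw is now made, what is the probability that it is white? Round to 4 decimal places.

For each hypothesis, P(data | H) works out to: P(data | box A) = (1/4)(1/4) = 1/16; P(data | box B) = (3/9)(3/9) = 1/9; P(data | box C) = (3/12)(3/12) = 1/16; P(data | box D) = (2/8)(2/8) = 1/16; P(data | box E) = (4/8)(4/8) = 1/4.
Multiplying each by its prior: 2/11 · 1/16 = 1/88, 1/11 · 1/9 = 1/99, 4/11 · 1/16 = 1/44, 1/11 · 1/16 = 1/176, 3/11 · 1/4 = 3/44; these sum to 17/144.
Normalising, the posterior is P(box A | data) = 18/187, P(box B | data) = 16/187, P(box C | data) = 36/187, P(box D | data) = 9/187, P(box E | data) = 108/187.
Averaging over the posterior, P(white next | data) = (1/4)(18/187) + (1/3)(16/187) + (1/4)(36/187) + (1/4)(9/187) + (1/2)(108/187) = 53/132.

0.4015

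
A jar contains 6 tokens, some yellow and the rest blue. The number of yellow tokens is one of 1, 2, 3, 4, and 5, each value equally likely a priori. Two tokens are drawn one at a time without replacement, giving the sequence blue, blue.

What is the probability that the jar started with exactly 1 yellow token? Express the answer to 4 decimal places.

For each hypothesis, P(data | H) works out to: P(data | r = 1) = (5/6)(4/5) = 2/3; P(data | r = 2) = (4/6)(3/5) = 2/5; P(data | r = 3) = (3/6)(2/5) = 1/5; P(data | r = 4) = (2/6)(1/5) = 1/15; P(data | r = 5) = (1/6)(0/5) = 0.
The prior-weighted likelihoods are 1/5 · 2/3 = 2/15, 1/5 · 2/5 = 2/25, 1/5 · 1/5 = 1/25, 1/5 · 1/15 = 1/75, 1/5 · 0 = 0; with total 4/15.
Hence P(r = 1 | data) = (2/15) / (4/15) = 1/2.

0.5000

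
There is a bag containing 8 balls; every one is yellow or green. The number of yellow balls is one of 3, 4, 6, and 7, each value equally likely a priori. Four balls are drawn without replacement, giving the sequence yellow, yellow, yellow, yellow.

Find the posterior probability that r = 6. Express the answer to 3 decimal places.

0.294

The likelihood of the observed sequence under each hypothesis: P(data | r = 3) = (3/8)(2/7)(1/6)(0/5) = 0; P(data | r = 4) = (4/8)(3/7)(2/6)(1/5) = 1/70; P(data | r = 6) = (6/8)(5/7)(4/6)(3/5) = 3/14; P(data | r = 7) = (7/8)(6/7)(5/6)(4/5) = 1/2.
The prior-weighted likelihoods are 1/4 · 0 = 0, 1/4 · 1/70 = 1/280, 1/4 · 3/14 = 3/56, 1/4 · 1/2 = 1/8; with total 51/280.
Therefore the posterior P(r = 6 | data) = (3/56) / (51/280) = 5/17.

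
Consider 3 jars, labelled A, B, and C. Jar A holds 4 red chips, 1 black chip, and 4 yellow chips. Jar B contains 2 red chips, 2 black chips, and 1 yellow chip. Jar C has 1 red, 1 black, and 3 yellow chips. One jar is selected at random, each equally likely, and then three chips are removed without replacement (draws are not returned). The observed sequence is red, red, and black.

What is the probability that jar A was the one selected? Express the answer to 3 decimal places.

For each hypothesis, P(data | H) works out to: P(data | jar A) = (4/9)(3/8)(1/7) = 1/42; P(data | jar B) = (2/5)(1/4)(2/3) = 1/15; P(data | jar C) = (1/5)(0/4) = 0.
Weighting by the prior gives 1/3 · 1/42 = 1/126, 1/3 · 1/15 = 1/45, 1/3 · 0 = 0; summing to 19/630.
Hence P(jar A | data) = (1/126) / (19/630) = 5/19.

0.263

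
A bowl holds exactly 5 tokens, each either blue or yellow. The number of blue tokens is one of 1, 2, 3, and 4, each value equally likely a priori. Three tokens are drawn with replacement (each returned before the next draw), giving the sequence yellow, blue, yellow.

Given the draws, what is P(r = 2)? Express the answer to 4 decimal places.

0.3600

Under each hypothesis, the probability of the observed sequence is: P(data | r = 1) = (4/5)(1/5)(4/5) = 16/125; P(data | r = 2) = (3/5)(2/5)(3/5) = 18/125; P(data | r = 3) = (2/5)(3/5)(2/5) = 12/125; P(data | r = 4) = (1/5)(4/5)(1/5) = 4/125.
The prior-weighted likelihoods are 1/4 · 16/125 = 4/125, 1/4 · 18/125 = 9/250, 1/4 · 12/125 = 3/125, 1/4 · 4/125 = 1/125; these sum to 1/10.
Therefore the posterior P(r = 2 | data) = (9/250) / (1/10) = 9/25.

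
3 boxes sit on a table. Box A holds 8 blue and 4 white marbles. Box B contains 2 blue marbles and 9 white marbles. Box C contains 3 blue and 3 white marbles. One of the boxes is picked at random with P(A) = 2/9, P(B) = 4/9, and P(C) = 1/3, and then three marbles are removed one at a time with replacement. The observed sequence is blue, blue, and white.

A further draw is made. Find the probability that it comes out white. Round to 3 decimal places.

The likelihood of the observed sequence under each hypothesis: P(data | box A) = (8/12)(8/12)(4/12) = 0.14815; P(data | box B) = (2/11)(2/11)(9/11) = 0.027047; P(data | box C) = (3/6)(3/6)(3/6) = 0.125.
Multiplying each by its prior: 2/9 · 0.14815 = 0.032922, 4/9 · 0.027047 = 0.012021, 1/3 · 0.125 = 0.041667; summing to 0.08661.
The posterior is then P(box A | data) = 0.38012, P(box B | data) = 0.1388, P(box C | data) = 0.48109.
So P(white next | data) = Σ P(white next | H) P(H | data) = (1/3)(0.38012) + (9/11)(0.1388) + (1/2)(0.48109) = 0.48081.

0.481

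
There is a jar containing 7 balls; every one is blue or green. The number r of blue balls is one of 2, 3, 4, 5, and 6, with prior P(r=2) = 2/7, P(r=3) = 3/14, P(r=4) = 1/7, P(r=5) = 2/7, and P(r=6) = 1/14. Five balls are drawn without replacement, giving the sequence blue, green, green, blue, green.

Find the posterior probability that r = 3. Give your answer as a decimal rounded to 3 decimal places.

The likelihood of the observed sequence under each hypothesis: P(data | r = 2) = (2/7)(5/6)(4/5)(1/4)(3/3) = 1/21; P(data | r = 3) = (3/7)(4/6)(3/5)(2/4)(2/3) = 2/35; P(data | r = 4) = (4/7)(3/6)(2/5)(3/4)(1/3) = 1/35; P(data | r = 5) = (5/7)(2/6)(1/5)(4/4)(0/3) = 0; P(data | r = 6) = (6/7)(1/6)(0/5) = 0.
Multiplying each by its prior: 2/7 · 1/21 = 2/147, 3/14 · 2/35 = 3/245, 1/7 · 1/35 = 1/245, 2/7 · 0 = 0, 1/14 · 0 = 0; these sum to 22/735.
By Bayes' rule, P(r = 3 | data) = (3/245) / (22/735) = 9/22.

0.409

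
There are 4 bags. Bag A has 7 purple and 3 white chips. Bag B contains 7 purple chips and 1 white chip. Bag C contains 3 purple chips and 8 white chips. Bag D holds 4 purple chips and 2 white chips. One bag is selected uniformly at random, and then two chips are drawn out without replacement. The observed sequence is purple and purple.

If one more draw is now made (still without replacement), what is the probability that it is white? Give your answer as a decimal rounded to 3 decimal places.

Compute the likelihood of the observed sequence for each case: P(data | bag A) = (7/10)(6/9) = 0.46667; P(data | bag B) = (7/8)(6/7) = 0.75; P(data | bag C) = (3/11)(2/10) = 0.054545; P(data | bag D) = (4/6)(3/5) = 0.4.
The prior-weighted likelihoods are 1/4 · 0.46667 = 0.11667, 1/4 · 0.75 = 0.1875, 1/4 · 0.054545 = 0.013636, 1/4 · 0.4 = 0.1; these sum to 0.4178.
Dividing through by the total gives posterior P(bag A | data) = 0.27924, P(bag B | data) = 0.44878, P(bag C | data) = 0.032638, P(bag D | data) = 0.23935.
The predictive probability is P(white next | data) = (3/8)(0.27924) + (1/6)(0.44878) + (8/9)(0.032638) + (1/2)(0.23935) = 0.3282.

0.328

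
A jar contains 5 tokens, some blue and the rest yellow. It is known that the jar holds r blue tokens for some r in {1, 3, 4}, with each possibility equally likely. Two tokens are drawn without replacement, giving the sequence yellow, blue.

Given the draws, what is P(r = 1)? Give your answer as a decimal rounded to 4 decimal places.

0.2857

Under each hypothesis, the probability of the observed sequence is: P(data | r = 1) = (4/5)(1/4) = 1/5; P(data | r = 3) = (2/5)(3/4) = 3/10; P(data | r = 4) = (1/5)(4/4) = 1/5.
Multiplying each by its prior: 1/3 · 1/5 = 1/15, 1/3 · 3/10 = 1/10, 1/3 · 1/5 = 1/15; these sum to 7/30.
Therefore the posterior P(r = 1 | data) = (1/15) / (7/30) = 2/7.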